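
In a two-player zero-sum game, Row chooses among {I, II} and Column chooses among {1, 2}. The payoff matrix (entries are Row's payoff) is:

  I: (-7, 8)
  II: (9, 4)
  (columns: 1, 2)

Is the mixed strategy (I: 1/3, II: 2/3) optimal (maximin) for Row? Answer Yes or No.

Against 1 this mix gives (1/3)·(-7) + (2/3)·9 = 11/3.
Against 2 this mix gives (1/3)·8 + (2/3)·4 = 16/3.
Column will play 1, holding Row to 11/3. Shifting weight toward the row that does better against 1 would raise this floor (the equalizing mix achieves 5 against both 1 and 2), so the proposed strategy is not optimal.

No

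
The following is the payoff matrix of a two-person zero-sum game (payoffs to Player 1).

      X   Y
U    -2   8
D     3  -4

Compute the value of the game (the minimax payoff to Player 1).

16/17

Row minima: U → -2, D → -4; maximin = -2.
Column maxima: X → 3, Y → 8; minimax = 3.
-2 ≠ 3, so there is no saddle point; optimal play is mixed.
Let Player 1 play U with probability p. Expected payoff against X: (-2)p + 3(1−p) = −5p + 3; against Y: 8p + (-4)(1−p) = 12p − 4.
Setting these equal: −5p + 3 = 12p − 4 ⇒ −17p = -7 ⇒ p = 7/17, and the value is (-5)·(7/17) + 3 = 16/17.
For Player 2: with q = P(X), equating U's and D's payoffs gives −10q + 8 = 7q − 4 ⇒ q = 12/17.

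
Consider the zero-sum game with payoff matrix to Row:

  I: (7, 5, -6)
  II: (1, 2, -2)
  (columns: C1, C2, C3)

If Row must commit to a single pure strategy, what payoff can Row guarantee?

Row minima: I → -6, II → -2.
The best of these is -2.

-2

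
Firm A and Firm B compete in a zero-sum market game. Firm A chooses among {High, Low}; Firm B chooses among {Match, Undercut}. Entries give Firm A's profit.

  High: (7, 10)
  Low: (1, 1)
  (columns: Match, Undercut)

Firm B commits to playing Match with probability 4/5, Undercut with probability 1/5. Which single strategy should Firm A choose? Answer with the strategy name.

High

Expected payoff of High: (4/5)·7 + (1/5)·10 = 38/5.
Expected payoff of Low: (4/5)·1 + (1/5)·1 = 1.
The largest is 38/5, so Firm A's best response is High.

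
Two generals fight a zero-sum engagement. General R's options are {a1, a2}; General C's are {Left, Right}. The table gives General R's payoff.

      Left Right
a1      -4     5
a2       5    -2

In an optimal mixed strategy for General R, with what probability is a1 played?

7/16

Row minima: a1 → -4, a2 → -2; maximin = -2.
Column maxima: Left → 5, Right → 5; minimax = 5.
-2 ≠ 5, so there is no saddle point; optimal play is mixed.
Let General R play a1 with probability p. Expected payoff against Left: (-4)p + 5(1−p) = −9p + 5; against Right: 5p + (-2)(1−p) = 7p − 2.
Setting these equal: −9p + 5 = 7p − 2 ⇒ −16p = -7 ⇒ p = 7/16, and the value is (-9)·(7/16) + 5 = 17/16.
For General C: with q = P(Left), equating a1's and a2's payoffs gives −9q + 5 = 7q − 2 ⇒ q = 7/16.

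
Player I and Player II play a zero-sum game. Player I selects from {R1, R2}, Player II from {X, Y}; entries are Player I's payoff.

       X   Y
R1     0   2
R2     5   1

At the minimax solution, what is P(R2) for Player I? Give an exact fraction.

1/3

Row minima: R1 → 0, R2 → 1; maximin = 1.
Column maxima: X → 5, Y → 2; minimax = 2.
1 ≠ 2, so there is no saddle point; optimal play is mixed.
Let Player I play R1 with probability p. Expected payoff against X: 0p + 5(1−p) = −5p + 5; against Y: 2p + 1(1−p) = p + 1.
Setting these equal: −5p + 5 = p + 1 ⇒ −6p = -4 ⇒ p = 2/3, and the value is (-5)·(2/3) + 5 = 5/3.
For Player II: with q = P(X), equating R1's and R2's payoffs gives −2q + 2 = 4q + 1 ⇒ q = 1/6.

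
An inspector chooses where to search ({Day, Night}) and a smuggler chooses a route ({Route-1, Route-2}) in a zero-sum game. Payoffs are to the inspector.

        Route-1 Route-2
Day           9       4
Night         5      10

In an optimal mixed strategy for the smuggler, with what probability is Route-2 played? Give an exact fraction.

2/5

Row minima: Day → 4, Night → 5; maximin = 5.
Column maxima: Route-1 → 9, Route-2 → 10; minimax = 9.
5 ≠ 9, so there is no saddle point; optimal play is mixed.
Let the inspector play Day with probability p. Expected payoff against Route-1: 9p + 5(1−p) = 4p + 5; against Route-2: 4p + 10(1−p) = −6p + 10.
Setting these equal: 4p + 5 = −6p + 10 ⇒ 10p = 5 ⇒ p = 1/2, and the value is (4)·(1/2) + 5 = 7.
For the smuggler: with q = P(Route-1), equating Day's and Night's payoffs gives 5q + 4 = −5q + 10 ⇒ q = 3/5.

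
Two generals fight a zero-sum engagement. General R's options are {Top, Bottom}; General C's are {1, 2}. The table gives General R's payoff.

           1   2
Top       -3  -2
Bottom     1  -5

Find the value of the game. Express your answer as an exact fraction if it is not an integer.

Row minima: Top → -3, Bottom → -5; maximin = -3.
Column maxima: 1 → 1, 2 → -2; minimax = -2.
-3 ≠ -2, so there is no saddle point; optimal play is mixed.
Let General R play Top with probability p. Expected payoff against 1: (-3)p + 1(1−p) = −4p + 1; against 2: (-2)p + (-5)(1−p) = 3p − 5.
Setting these equal: −4p + 1 = 3p − 5 ⇒ −7p = -6 ⇒ p = 6/7, and the value is (-4)·(6/7) + 1 = -17/7.
For General C: with q = P(1), equating Top's and Bottom's payoffs gives −q − 2 = 6q − 5 ⇒ q = 3/7.

-17/7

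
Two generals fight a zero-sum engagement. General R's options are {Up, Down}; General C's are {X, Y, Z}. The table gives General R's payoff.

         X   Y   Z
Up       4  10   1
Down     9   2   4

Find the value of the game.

38/11

Row minima: Up → 1, Down → 2; maximin = 2.
Column maxima: X → 9, Y → 10, Z → 4; minimax = 4.
2 ≠ 4, so there is no saddle point; optimal play is mixed.
X is strictly dominated by Z (it gives General R strictly more in every row), so General C never plays it.
On the remaining 2×2 (Up, Down vs Y, Z):
Let General R play Up with probability p. Expected payoff against Y: 10p + 2(1−p) = 8p + 2; against Z: 1p + 4(1−p) = −3p + 4.
Setting these equal: 8p + 2 = −3p + 4 ⇒ 11p = 2 ⇒ p = 2/11, and the value is (8)·(2/11) + 2 = 38/11.
For General C: with q = P(Y), equating Up's and Down's payoffs gives 9q + 1 = −2q + 4 ⇒ q = 3/11.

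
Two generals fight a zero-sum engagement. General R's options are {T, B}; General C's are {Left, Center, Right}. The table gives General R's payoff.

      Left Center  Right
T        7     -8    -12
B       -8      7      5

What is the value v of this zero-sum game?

-61/32

Row minima: T → -12, B → -8; maximin = -8.
Column maxima: Left → 7, Center → 7, Right → 5; minimax = 5.
-8 ≠ 5, so there is no saddle point; optimal play is mixed.
Center is strictly dominated by Right (it gives General R strictly more in every row), so General C never plays it.
On the remaining 2×2 (T, B vs Left, Right):
Let General R play T with probability p. Expected payoff against Left: 7p + (-8)(1−p) = 15p − 8; against Right: (-12)p + 5(1−p) = −17p + 5.
Setting these equal: 15p − 8 = −17p + 5 ⇒ 32p = 13 ⇒ p = 13/32, and the value is (15)·(13/32) − 8 = -61/32.
For General C: with q = P(Left), equating T's and B's payoffs gives 19q − 12 = −13q + 5 ⇒ q = 17/32.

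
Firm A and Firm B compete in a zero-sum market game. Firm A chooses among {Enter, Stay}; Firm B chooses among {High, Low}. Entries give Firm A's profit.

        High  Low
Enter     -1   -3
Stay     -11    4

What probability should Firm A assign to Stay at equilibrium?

Row minima: Enter → -3, Stay → -11; maximin = -3.
Column maxima: High → -1, Low → 4; minimax = -1.
-3 ≠ -1, so there is no saddle point; optimal play is mixed.
Let Firm A play Enter with probability p. Expected payoff against High: (-1)p + (-11)(1−p) = 10p − 11; against Low: (-3)p + 4(1−p) = −7p + 4.
Setting these equal: 10p − 11 = −7p + 4 ⇒ 17p = 15 ⇒ p = 15/17, and the value is (10)·(15/17) − 11 = -37/17.
For Firm B: with q = P(High), equating Enter's and Stay's payoffs gives 2q − 3 = −15q + 4 ⇒ q = 7/17.

2/17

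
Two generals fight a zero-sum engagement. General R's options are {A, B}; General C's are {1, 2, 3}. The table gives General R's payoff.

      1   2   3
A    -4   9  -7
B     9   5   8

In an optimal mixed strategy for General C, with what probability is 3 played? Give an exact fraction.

4/19

Row minima: A → -7, B → 5; maximin = 5.
Column maxima: 1 → 9, 2 → 9, 3 → 8; minimax = 8.
5 ≠ 8, so there is no saddle point; optimal play is mixed.
1 is strictly dominated by 3 (it gives General R strictly more in every row), so General C never plays it.
On the remaining 2×2 (A, B vs 2, 3):
Let General R play A with probability p. Expected payoff against 2: 9p + 5(1−p) = 4p + 5; against 3: (-7)p + 8(1−p) = −15p + 8.
Setting these equal: 4p + 5 = −15p + 8 ⇒ 19p = 3 ⇒ p = 3/19, and the value is (4)·(3/19) + 5 = 107/19.
For General C: with q = P(2), equating A's and B's payoffs gives 16q − 7 = −3q + 8 ⇒ q = 15/19.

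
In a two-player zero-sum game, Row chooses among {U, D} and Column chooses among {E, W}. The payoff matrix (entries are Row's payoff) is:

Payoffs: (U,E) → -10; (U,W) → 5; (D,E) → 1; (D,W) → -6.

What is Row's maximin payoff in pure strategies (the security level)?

Row minima: U → -10, D → -6.
The best of these is -6.

-6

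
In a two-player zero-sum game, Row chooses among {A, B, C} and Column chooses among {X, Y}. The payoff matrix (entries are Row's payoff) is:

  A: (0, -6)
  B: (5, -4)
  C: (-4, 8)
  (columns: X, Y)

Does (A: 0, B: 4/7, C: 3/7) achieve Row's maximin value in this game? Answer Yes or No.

Yes

Against X this mix gives (4/7)·5 + (3/7)·(-4) = 8/7.
Against Y this mix gives (4/7)·(-4) + (3/7)·8 = 8/7.
All of Column's active replies (X, Y) yield 8/7, and no column does worse for Row. The mix makes Column indifferent and guarantees 8/7, so it is optimal.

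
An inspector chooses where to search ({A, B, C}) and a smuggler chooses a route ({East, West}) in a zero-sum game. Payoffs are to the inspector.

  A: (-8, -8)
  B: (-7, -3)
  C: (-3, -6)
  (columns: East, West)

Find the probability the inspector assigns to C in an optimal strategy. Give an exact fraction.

Row minima: A → -8, B → -7, C → -6; maximin = -6.
Column maxima: East → -3, West → -3; minimax = -3.
-6 ≠ -3, so there is no saddle point; optimal play is mixed.
A is strictly dominated by B, so the inspector never plays it.
On the remaining 2×2 (B, C vs East, West):
Let the inspector play B with probability p. Expected payoff against East: (-7)p + (-3)(1−p) = −4p − 3; against West: (-3)p + (-6)(1−p) = 3p − 6.
Setting these equal: −4p − 3 = 3p − 6 ⇒ −7p = -3 ⇒ p = 3/7, and the value is (-4)·(3/7) − 3 = -33/7.
For the smuggler: with q = P(East), equating B's and C's payoffs gives −4q − 3 = 3q − 6 ⇒ q = 3/7.

4/7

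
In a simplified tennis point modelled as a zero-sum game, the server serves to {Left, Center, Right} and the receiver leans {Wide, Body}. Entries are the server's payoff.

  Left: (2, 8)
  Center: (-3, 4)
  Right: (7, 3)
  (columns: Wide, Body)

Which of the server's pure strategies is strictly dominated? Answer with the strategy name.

Center

Left gives a strictly higher payoff than Center against every column: 2 > -3, 8 > 4.
So Center is strictly dominated and the server never plays it.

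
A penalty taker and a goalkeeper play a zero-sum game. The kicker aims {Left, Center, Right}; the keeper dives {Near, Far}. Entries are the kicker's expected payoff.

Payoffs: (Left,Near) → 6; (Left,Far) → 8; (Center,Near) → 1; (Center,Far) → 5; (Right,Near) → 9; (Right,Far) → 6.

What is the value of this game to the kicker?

36/5

Row minima: Left → 6, Center → 1, Right → 6; maximin = 6.
Column maxima: Near → 9, Far → 8; minimax = 8.
6 ≠ 8, so there is no saddle point; optimal play is mixed.
Center is strictly dominated by Left, so the kicker never plays it.
On the remaining 2×2 (Left, Right vs Near, Far):
Let the kicker play Left with probability p. Expected payoff against Near: 6p + 9(1−p) = −3p + 9; against Far: 8p + 6(1−p) = 2p + 6.
Setting these equal: −3p + 9 = 2p + 6 ⇒ −5p = -3 ⇒ p = 3/5, and the value is (-3)·(3/5) + 9 = 36/5.
For the keeper: with q = P(Near), equating Left's and Right's payoffs gives −2q + 8 = 3q + 6 ⇒ q = 2/5.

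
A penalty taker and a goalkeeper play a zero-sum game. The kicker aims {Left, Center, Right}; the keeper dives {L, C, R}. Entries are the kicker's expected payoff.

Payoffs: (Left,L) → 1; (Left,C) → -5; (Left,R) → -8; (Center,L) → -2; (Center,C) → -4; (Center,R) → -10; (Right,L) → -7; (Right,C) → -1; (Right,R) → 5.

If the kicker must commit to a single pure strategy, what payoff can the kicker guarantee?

-7

Row minima: Left → -8, Center → -10, Right → -7.
The best of these is -7.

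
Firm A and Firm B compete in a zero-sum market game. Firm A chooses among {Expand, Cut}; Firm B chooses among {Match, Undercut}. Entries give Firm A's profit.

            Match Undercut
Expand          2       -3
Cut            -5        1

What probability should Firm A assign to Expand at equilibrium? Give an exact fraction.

Row minima: Expand → -3, Cut → -5; maximin = -3.
Column maxima: Match → 2, Undercut → 1; minimax = 1.
-3 ≠ 1, so there is no saddle point; optimal play is mixed.
Let Firm A play Expand with probability p. Expected payoff against Match: 2p + (-5)(1−p) = 7p − 5; against Undercut: (-3)p + 1(1−p) = −4p + 1.
Setting these equal: 7p − 5 = −4p + 1 ⇒ 11p = 6 ⇒ p = 6/11, and the value is (7)·(6/11) − 5 = -13/11.
For Firm B: with q = P(Match), equating Expand's and Cut's payoffs gives 5q − 3 = −6q + 1 ⇒ q = 4/11.

6/11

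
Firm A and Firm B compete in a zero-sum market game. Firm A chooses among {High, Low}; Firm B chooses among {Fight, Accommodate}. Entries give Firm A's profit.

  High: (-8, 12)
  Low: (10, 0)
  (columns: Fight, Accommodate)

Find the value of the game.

4

Row minima: High → -8, Low → 0; maximin = 0.
Column maxima: Fight → 10, Accommodate → 12; minimax = 10.
0 ≠ 10, so there is no saddle point; optimal play is mixed.
Let Firm A play High with probability p. Expected payoff against Fight: (-8)p + 10(1−p) = −18p + 10; against Accommodate: 12p + 0(1−p) = 12p.
Setting these equal: −18p + 10 = 12p ⇒ −30p = -10 ⇒ p = 1/3, and the value is (-18)·(1/3) + 10 = 4.
For Firm B: with q = P(Fight), equating High's and Low's payoffs gives −20q + 12 = 10q ⇒ q = 2/5.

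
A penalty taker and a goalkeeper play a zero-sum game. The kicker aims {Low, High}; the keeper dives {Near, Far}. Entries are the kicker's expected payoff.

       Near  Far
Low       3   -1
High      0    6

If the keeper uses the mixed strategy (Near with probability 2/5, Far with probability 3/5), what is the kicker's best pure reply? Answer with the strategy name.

Expected payoff of Low: (2/5)·3 + (3/5)·(-1) = 3/5.
Expected payoff of High: (2/5)·0 + (3/5)·6 = 18/5.
The largest is 18/5, so the kicker's best response is High.

High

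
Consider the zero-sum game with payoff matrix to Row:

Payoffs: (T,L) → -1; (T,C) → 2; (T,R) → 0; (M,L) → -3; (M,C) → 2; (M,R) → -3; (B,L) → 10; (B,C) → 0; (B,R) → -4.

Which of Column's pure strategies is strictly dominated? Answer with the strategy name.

R holds Row's payoff strictly below C in every row: 0 < 2, -3 < 2, -4 < 0.
So C is strictly dominated for Column.

C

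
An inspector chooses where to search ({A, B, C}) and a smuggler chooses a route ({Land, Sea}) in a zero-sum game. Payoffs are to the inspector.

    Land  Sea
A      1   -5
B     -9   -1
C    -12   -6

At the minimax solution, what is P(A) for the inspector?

Row minima: A → -5, B → -9, C → -12; maximin = -5.
Column maxima: Land → 1, Sea → -1; minimax = -1.
-5 ≠ -1, so there is no saddle point; optimal play is mixed.
C is strictly dominated by A, so the inspector never plays it.
On the remaining 2×2 (A, B vs Land, Sea):
Let the inspector play A with probability p. Expected payoff against Land: 1p + (-9)(1−p) = 10p − 9; against Sea: (-5)p + (-1)(1−p) = −4p − 1.
Setting these equal: 10p − 9 = −4p − 1 ⇒ 14p = 8 ⇒ p = 4/7, and the value is (10)·(4/7) − 9 = -23/7.
For the smuggler: with q = P(Land), equating A's and B's payoffs gives 6q − 5 = −8q − 1 ⇒ q = 2/7.

4/7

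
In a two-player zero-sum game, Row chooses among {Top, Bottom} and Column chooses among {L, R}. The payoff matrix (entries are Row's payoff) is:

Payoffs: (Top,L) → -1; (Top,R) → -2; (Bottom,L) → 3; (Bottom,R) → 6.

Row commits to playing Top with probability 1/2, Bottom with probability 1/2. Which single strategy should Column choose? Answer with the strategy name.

If Column plays L, Row's expected payoff is (1/2)·(-1) + (1/2)·3 = 1.
If Column plays R, Row's expected payoff is (1/2)·(-2) + (1/2)·6 = 2.
Column minimizes Row's payoff; the smallest is 1, so the best response is L.

L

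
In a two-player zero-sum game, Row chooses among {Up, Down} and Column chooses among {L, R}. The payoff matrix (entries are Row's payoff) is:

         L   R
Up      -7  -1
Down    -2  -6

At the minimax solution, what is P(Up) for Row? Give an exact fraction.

Row minima: Up → -7, Down → -6; maximin = -6.
Column maxima: L → -2, R → -1; minimax = -2.
-6 ≠ -2, so there is no saddle point; optimal play is mixed.
Let Row play Up with probability p. Expected payoff against L: (-7)p + (-2)(1−p) = −5p − 2; against R: (-1)p + (-6)(1−p) = 5p − 6.
Setting these equal: −5p − 2 = 5p − 6 ⇒ −10p = -4 ⇒ p = 2/5, and the value is (-5)·(2/5) − 2 = -4.
For Column: with q = P(L), equating Up's and Down's payoffs gives −6q − 1 = 4q − 6 ⇒ q = 1/2.

2/5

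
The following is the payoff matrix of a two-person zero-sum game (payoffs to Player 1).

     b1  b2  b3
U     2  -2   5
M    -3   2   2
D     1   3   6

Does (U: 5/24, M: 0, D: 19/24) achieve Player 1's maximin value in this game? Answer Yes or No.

No

Against b1 this mix gives (5/24)·2 + (19/24)·1 = 29/24.
Against b2 this mix gives (5/24)·(-2) + (19/24)·3 = 47/24.
Against b3 this mix gives (5/24)·5 + (19/24)·6 = 139/24.
Player 2 will play b1, holding Player 1 to 29/24. Shifting weight toward the row that does better against b1 would raise this floor (the equalizing mix achieves 4/3 against both b1 and b2), so the proposed strategy is not optimal.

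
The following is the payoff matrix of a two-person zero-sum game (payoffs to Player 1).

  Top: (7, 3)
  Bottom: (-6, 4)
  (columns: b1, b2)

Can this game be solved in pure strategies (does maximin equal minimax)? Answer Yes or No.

Row minima: Top → 3, Bottom → -6; maximin = 3.
Column maxima: b1 → 7, b2 → 4; minimax = 4.
3 ≠ 4, so no pure-strategy equilibrium exists.

No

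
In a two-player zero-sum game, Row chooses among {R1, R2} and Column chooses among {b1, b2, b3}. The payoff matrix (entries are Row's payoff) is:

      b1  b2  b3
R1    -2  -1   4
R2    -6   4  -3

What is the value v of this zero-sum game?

-2

Row minima: R1 → -2, R2 → -6; maximin = -2.
Column maxima: b1 → -2, b2 → 4, b3 → 4; minimax = -2.
Since maximin = minimax = -2, there is a saddle point and the value is -2.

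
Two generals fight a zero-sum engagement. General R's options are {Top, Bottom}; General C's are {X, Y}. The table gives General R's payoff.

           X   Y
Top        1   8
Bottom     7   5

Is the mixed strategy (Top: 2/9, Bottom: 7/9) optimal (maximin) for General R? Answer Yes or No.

Against X this mix gives (2/9)·1 + (7/9)·7 = 17/3.
Against Y this mix gives (2/9)·8 + (7/9)·5 = 17/3.
All of General C's active replies (X, Y) yield 17/3, and no column does worse for General R. The mix makes General C indifferent and guarantees 17/3, so it is optimal.

Yes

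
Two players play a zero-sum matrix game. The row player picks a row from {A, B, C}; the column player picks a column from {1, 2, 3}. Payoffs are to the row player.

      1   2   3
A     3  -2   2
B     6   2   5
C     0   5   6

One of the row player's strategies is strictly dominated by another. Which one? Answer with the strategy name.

B gives a strictly higher payoff than A against every column: 6 > 3, 2 > -2, 5 > 2.
So A is strictly dominated and the row player never plays it.

A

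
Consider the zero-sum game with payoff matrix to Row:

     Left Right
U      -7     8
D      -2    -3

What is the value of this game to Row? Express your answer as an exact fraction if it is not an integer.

-37/16

Row minima: U → -7, D → -3; maximin = -3.
Column maxima: Left → -2, Right → 8; minimax = -2.
-3 ≠ -2, so there is no saddle point; optimal play is mixed.
Let Row play U with probability p. Expected payoff against Left: (-7)p + (-2)(1−p) = −5p − 2; against Right: 8p + (-3)(1−p) = 11p − 3.
Setting these equal: −5p − 2 = 11p − 3 ⇒ −16p = -1 ⇒ p = 1/16, and the value is (-5)·(1/16) − 2 = -37/16.
For Column: with q = P(Left), equating U's and D's payoffs gives −15q + 8 = q − 3 ⇒ q = 11/16.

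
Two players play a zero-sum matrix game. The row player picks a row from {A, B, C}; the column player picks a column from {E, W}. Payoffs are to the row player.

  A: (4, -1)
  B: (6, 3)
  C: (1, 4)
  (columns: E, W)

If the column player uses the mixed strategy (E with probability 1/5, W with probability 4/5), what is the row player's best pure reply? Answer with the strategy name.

Expected payoff of A: (1/5)·4 + (4/5)·(-1) = 0.
Expected payoff of B: (1/5)·6 + (4/5)·3 = 18/5.
Expected payoff of C: (1/5)·1 + (4/5)·4 = 17/5.
The largest is 18/5, so the row player's best response is B.

B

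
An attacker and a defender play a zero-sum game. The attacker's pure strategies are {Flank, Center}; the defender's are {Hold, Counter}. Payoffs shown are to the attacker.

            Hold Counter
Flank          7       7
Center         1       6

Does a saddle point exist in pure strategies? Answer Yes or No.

Row minima: Flank → 7, Center → 1; maximin = 7.
Column maxima: Hold → 7, Counter → 7; minimax = 7.
maximin = minimax = 7, so a saddle point exists.

Yes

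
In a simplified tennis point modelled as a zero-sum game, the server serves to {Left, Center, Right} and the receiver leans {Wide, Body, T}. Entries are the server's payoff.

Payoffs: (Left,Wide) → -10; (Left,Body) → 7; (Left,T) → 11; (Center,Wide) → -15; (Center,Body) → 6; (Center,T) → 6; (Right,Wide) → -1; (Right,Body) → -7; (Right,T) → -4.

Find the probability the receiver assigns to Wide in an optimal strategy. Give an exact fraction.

Row minima: Left → -10, Center → -15, Right → -7; maximin = -7.
Column maxima: Wide → -1, Body → 7, T → 11; minimax = -1.
-7 ≠ -1, so there is no saddle point; optimal play is mixed.
Center is strictly dominated by Left, so the server never plays it.
With Center eliminated, T is strictly dominated by Body (it gives the server strictly more in every remaining row), so the receiver never plays it.
On the remaining 2×2 (Left, Right vs Wide, Body):
Let the server play Left with probability p. Expected payoff against Wide: (-10)p + (-1)(1−p) = −9p − 1; against Body: 7p + (-7)(1−p) = 14p − 7.
Setting these equal: −9p − 1 = 14p − 7 ⇒ −23p = -6 ⇒ p = 6/23, and the value is (-9)·(6/23) − 1 = -77/23.
For the receiver: with q = P(Wide), equating Left's and Right's payoffs gives −17q + 7 = 6q − 7 ⇒ q = 14/23.

14/23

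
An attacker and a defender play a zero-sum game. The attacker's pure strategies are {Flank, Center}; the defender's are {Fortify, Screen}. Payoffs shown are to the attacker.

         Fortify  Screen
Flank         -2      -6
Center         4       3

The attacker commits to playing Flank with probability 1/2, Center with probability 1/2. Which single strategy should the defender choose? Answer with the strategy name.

Screen

If the defender plays Fortify, the attacker's expected payoff is (1/2)·(-2) + (1/2)·4 = 1.
If the defender plays Screen, the attacker's expected payoff is (1/2)·(-6) + (1/2)·3 = -3/2.
The defender minimizes the attacker's payoff; the smallest is -3/2, so the best response is Screen.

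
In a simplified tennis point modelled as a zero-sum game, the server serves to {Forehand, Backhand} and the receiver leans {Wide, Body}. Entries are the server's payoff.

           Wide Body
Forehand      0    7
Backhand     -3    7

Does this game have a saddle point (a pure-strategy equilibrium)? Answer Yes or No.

Yes

Row minima: Forehand → 0, Backhand → -3; maximin = 0.
Column maxima: Wide → 0, Body → 7; minimax = 0.
maximin = minimax = 0, so a saddle point exists.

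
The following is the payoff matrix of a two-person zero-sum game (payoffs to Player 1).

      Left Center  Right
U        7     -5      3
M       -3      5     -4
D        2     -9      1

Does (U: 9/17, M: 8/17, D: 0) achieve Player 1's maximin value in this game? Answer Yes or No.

Against Left this mix gives (9/17)·7 + (8/17)·(-3) = 39/17.
Against Center this mix gives (9/17)·(-5) + (8/17)·5 = -5/17.
Against Right this mix gives (9/17)·3 + (8/17)·(-4) = -5/17.
All of Player 2's active replies (Center, Right) yield -5/17, and no column does worse for Player 1. The mix makes Player 2 indifferent and guarantees -5/17, so it is optimal.

Yes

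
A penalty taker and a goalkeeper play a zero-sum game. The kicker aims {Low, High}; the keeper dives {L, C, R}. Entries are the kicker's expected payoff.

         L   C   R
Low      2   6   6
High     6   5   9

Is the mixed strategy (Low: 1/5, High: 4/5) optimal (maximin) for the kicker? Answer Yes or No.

Yes

Against L this mix gives (1/5)·2 + (4/5)·6 = 26/5.
Against C this mix gives (1/5)·6 + (4/5)·5 = 26/5.
Against R this mix gives (1/5)·6 + (4/5)·9 = 42/5.
All of the keeper's active replies (L, C) yield 26/5, and no column does worse for the kicker. The mix makes the keeper indifferent and guarantees 26/5, so it is optimal.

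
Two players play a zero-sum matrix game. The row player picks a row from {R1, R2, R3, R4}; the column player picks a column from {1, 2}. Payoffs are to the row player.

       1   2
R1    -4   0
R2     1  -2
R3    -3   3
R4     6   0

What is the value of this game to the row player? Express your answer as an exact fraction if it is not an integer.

3/2

Row minima: R1 → -4, R2 → -2, R3 → -3, R4 → 0; maximin = 0.
Column maxima: 1 → 6, 2 → 3; minimax = 3.
0 ≠ 3, so there is no saddle point; optimal play is mixed.
R1 is strictly dominated by R3, so the row player never plays it.
R2 is strictly dominated by R4, so the row player never plays it.
On the remaining 2×2 (R3, R4 vs 1, 2):
Let the row player play R3 with probability p. Expected payoff against 1: (-3)p + 6(1−p) = −9p + 6; against 2: 3p + 0(1−p) = 3p.
Setting these equal: −9p + 6 = 3p ⇒ −12p = -6 ⇒ p = 1/2, and the value is (-9)·(1/2) + 6 = 3/2.
For the column player: with q = P(1), equating R3's and R4's payoffs gives −6q + 3 = 6q ⇒ q = 1/4.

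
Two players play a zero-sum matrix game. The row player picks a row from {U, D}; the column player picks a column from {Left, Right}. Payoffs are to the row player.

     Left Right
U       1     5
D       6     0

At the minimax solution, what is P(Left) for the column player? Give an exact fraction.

Row minima: U → 1, D → 0; maximin = 1.
Column maxima: Left → 6, Right → 5; minimax = 5.
1 ≠ 5, so there is no saddle point; optimal play is mixed.
Let the row player play U with probability p. Expected payoff against Left: 1p + 6(1−p) = −5p + 6; against Right: 5p + 0(1−p) = 5p.
Setting these equal: −5p + 6 = 5p ⇒ −10p = -6 ⇒ p = 3/5, and the value is (-5)·(3/5) + 6 = 3.
For the column player: with q = P(Left), equating U's and D's payoffs gives −4q + 5 = 6q ⇒ q = 1/2.

1/2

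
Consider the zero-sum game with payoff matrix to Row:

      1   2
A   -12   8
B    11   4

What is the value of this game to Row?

Row minima: A → -12, B → 4; maximin = 4.
Column maxima: 1 → 11, 2 → 8; minimax = 8.
4 ≠ 8, so there is no saddle point; optimal play is mixed.
Let Row play A with probability p. Expected payoff against 1: (-12)p + 11(1−p) = −23p + 11; against 2: 8p + 4(1−p) = 4p + 4.
Setting these equal: −23p + 11 = 4p + 4 ⇒ −27p = -7 ⇒ p = 7/27, and the value is (-23)·(7/27) + 11 = 136/27.
For Column: with q = P(1), equating A's and B's payoffs gives −20q + 8 = 7q + 4 ⇒ q = 4/27.

136/27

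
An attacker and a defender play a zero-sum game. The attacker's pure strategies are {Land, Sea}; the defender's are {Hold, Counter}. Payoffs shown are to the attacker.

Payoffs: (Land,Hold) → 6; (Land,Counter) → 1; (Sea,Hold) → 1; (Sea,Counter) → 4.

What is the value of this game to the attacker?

Row minima: Land → 1, Sea → 1; maximin = 1.
Column maxima: Hold → 6, Counter → 4; minimax = 4.
1 ≠ 4, so there is no saddle point; optimal play is mixed.
Let the attacker play Land with probability p. Expected payoff against Hold: 6p + 1(1−p) = 5p + 1; against Counter: 1p + 4(1−p) = −3p + 4.
Setting these equal: 5p + 1 = −3p + 4 ⇒ 8p = 3 ⇒ p = 3/8, and the value is (5)·(3/8) + 1 = 23/8.
For the defender: with q = P(Hold), equating Land's and Sea's payoffs gives 5q + 1 = −3q + 4 ⇒ q = 3/8.

23/8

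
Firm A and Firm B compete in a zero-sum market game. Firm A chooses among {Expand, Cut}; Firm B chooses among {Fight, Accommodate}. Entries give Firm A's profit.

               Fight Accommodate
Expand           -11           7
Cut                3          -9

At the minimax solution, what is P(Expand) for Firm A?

Row minima: Expand → -11, Cut → -9; maximin = -9.
Column maxima: Fight → 3, Accommodate → 7; minimax = 3.
-9 ≠ 3, so there is no saddle point; optimal play is mixed.
Let Firm A play Expand with probability p. Expected payoff against Fight: (-11)p + 3(1−p) = −14p + 3; against Accommodate: 7p + (-9)(1−p) = 16p − 9.
Setting these equal: −14p + 3 = 16p − 9 ⇒ −30p = -12 ⇒ p = 2/5, and the value is (-14)·(2/5) + 3 = -13/5.
For Firm B: with q = P(Fight), equating Expand's and Cut's payoffs gives −18q + 7 = 12q − 9 ⇒ q = 8/15.

2/5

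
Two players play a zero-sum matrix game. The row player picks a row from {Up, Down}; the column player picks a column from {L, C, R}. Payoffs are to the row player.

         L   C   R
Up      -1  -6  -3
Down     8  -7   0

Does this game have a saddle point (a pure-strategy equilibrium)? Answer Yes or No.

Row minima: Up → -6, Down → -7; maximin = -6.
Column maxima: L → 8, C → -6, R → 0; minimax = -6.
maximin = minimax = -6, so a saddle point exists.

Yes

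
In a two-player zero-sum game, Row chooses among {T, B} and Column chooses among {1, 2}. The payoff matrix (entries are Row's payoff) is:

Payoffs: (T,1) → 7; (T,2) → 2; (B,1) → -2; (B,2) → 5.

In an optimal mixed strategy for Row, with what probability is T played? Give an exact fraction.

Row minima: T → 2, B → -2; maximin = 2.
Column maxima: 1 → 7, 2 → 5; minimax = 5.
2 ≠ 5, so there is no saddle point; optimal play is mixed.
Let Row play T with probability p. Expected payoff against 1: 7p + (-2)(1−p) = 9p − 2; against 2: 2p + 5(1−p) = −3p + 5.
Setting these equal: 9p − 2 = −3p + 5 ⇒ 12p = 7 ⇒ p = 7/12, and the value is (9)·(7/12) − 2 = 13/4.
For Column: with q = P(1), equating T's and B's payoffs gives 5q + 2 = −7q + 5 ⇒ q = 1/4.

7/12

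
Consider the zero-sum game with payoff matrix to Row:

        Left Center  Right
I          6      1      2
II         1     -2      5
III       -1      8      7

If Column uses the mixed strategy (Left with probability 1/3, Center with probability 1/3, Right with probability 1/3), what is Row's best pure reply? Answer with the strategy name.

III

Expected payoff of I: (1/3)·6 + (1/3)·1 + (1/3)·2 = 3.
Expected payoff of II: (1/3)·1 + (1/3)·(-2) + (1/3)·5 = 4/3.
Expected payoff of III: (1/3)·(-1) + (1/3)·8 + (1/3)·7 = 14/3.
The largest is 14/3, so Row's best response is III.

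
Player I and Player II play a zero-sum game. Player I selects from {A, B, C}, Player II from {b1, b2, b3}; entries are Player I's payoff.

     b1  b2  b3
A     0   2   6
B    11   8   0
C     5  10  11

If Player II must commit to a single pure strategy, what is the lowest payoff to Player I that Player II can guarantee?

10

Column maxima: b1 → 11, b2 → 10, b3 → 11.
The smallest of these is 10.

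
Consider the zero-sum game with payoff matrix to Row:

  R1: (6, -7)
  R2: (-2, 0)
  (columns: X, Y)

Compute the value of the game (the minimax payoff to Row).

Row minima: R1 → -7, R2 → -2; maximin = -2.
Column maxima: X → 6, Y → 0; minimax = 0.
-2 ≠ 0, so there is no saddle point; optimal play is mixed.
Let Row play R1 with probability p. Expected payoff against X: 6p + (-2)(1−p) = 8p − 2; against Y: (-7)p + 0(1−p) = −7p.
Setting these equal: 8p − 2 = −7p ⇒ 15p = 2 ⇒ p = 2/15, and the value is (8)·(2/15) − 2 = -14/15.
For Column: with q = P(X), equating R1's and R2's payoffs gives 13q − 7 = −2q ⇒ q = 7/15.

-14/15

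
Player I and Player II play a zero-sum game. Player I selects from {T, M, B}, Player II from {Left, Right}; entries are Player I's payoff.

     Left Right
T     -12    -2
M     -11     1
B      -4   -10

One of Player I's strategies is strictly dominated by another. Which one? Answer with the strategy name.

T

M gives a strictly higher payoff than T against every column: -11 > -12, 1 > -2.
So T is strictly dominated and Player I never plays it.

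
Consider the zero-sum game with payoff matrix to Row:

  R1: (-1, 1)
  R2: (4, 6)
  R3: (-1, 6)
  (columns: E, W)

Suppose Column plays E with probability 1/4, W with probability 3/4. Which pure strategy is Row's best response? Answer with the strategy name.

Expected payoff of R1: (1/4)·(-1) + (3/4)·1 = 1/2.
Expected payoff of R2: (1/4)·4 + (3/4)·6 = 11/2.
Expected payoff of R3: (1/4)·(-1) + (3/4)·6 = 17/4.
The largest is 11/2, so Row's best response is R2.

R2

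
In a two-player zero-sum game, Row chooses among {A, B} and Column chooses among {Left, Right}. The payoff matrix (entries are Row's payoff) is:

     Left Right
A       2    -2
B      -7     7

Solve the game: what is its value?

0

Row minima: A → -2, B → -7; maximin = -2.
Column maxima: Left → 2, Right → 7; minimax = 2.
-2 ≠ 2, so there is no saddle point; optimal play is mixed.
Let Row play A with probability p. Expected payoff against Left: 2p + (-7)(1−p) = 9p − 7; against Right: (-2)p + 7(1−p) = −9p + 7.
Setting these equal: 9p − 7 = −9p + 7 ⇒ 18p = 14 ⇒ p = 7/9, and the value is (9)·(7/9) − 7 = 0.
For Column: with q = P(Left), equating A's and B's payoffs gives 4q − 2 = −14q + 7 ⇒ q = 1/2.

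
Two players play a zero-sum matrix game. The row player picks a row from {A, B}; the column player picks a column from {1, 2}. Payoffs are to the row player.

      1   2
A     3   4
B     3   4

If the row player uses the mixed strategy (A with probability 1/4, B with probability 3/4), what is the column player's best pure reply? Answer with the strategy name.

If the column player plays 1, the row player's expected payoff is (1/4)·3 + (3/4)·3 = 3.
If the column player plays 2, the row player's expected payoff is (1/4)·4 + (3/4)·4 = 4.
The column player minimizes the row player's payoff; the smallest is 3, so the best response is 1.

1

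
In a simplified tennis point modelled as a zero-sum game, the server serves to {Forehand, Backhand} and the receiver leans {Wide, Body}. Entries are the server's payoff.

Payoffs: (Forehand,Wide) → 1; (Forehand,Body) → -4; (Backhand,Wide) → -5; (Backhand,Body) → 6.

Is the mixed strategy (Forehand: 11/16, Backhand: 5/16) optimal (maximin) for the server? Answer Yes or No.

Against Wide this mix gives (11/16)·1 + (5/16)·(-5) = -7/8.
Against Body this mix gives (11/16)·(-4) + (5/16)·6 = -7/8.
All of the receiver's active replies (Wide, Body) yield -7/8, and no column does worse for the server. The mix makes the receiver indifferent and guarantees -7/8, so it is optimal.

Yes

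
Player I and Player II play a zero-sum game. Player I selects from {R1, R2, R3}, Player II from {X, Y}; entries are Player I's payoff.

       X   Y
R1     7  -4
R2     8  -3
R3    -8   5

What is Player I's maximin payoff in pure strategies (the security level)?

-3

Row minima: R1 → -4, R2 → -3, R3 → -8.
The best of these is -3.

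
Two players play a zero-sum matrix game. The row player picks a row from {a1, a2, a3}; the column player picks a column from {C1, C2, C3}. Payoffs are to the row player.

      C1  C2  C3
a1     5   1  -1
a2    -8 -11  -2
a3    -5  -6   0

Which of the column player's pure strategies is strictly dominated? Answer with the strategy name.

C1

C2 holds the row player's payoff strictly below C1 in every row: 1 < 5, -11 < -8, -6 < -5.
So C1 is strictly dominated for the column player.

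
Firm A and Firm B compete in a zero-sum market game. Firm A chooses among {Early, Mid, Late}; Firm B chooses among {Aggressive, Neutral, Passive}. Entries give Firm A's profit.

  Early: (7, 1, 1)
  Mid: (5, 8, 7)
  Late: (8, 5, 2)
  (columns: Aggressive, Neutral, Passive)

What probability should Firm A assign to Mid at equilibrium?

Row minima: Early → 1, Mid → 5, Late → 2; maximin = 5.
Column maxima: Aggressive → 8, Neutral → 8, Passive → 7; minimax = 7.
5 ≠ 7, so there is no saddle point; optimal play is mixed.
Early is strictly dominated by Late, so Firm A never plays it.
With Early eliminated, Neutral is strictly dominated by Passive (it gives Firm A strictly more in every remaining row), so Firm B never plays it.
On the remaining 2×2 (Mid, Late vs Aggressive, Passive):
Let Firm A play Mid with probability p. Expected payoff against Aggressive: 5p + 8(1−p) = −3p + 8; against Passive: 7p + 2(1−p) = 5p + 2.
Setting these equal: −3p + 8 = 5p + 2 ⇒ −8p = -6 ⇒ p = 3/4, and the value is (-3)·(3/4) + 8 = 23/4.
For Firm B: with q = P(Aggressive), equating Mid's and Late's payoffs gives −2q + 7 = 6q + 2 ⇒ q = 5/8.

3/4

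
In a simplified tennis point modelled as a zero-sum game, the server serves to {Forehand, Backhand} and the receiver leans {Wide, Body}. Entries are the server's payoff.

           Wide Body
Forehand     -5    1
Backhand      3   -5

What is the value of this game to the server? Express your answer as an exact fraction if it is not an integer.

-11/7

Row minima: Forehand → -5, Backhand → -5; maximin = -5.
Column maxima: Wide → 3, Body → 1; minimax = 1.
-5 ≠ 1, so there is no saddle point; optimal play is mixed.
Let the server play Forehand with probability p. Expected payoff against Wide: (-5)p + 3(1−p) = −8p + 3; against Body: 1p + (-5)(1−p) = 6p − 5.
Setting these equal: −8p + 3 = 6p − 5 ⇒ −14p = -8 ⇒ p = 4/7, and the value is (-8)·(4/7) + 3 = -11/7.
For the receiver: with q = P(Wide), equating Forehand's and Backhand's payoffs gives −6q + 1 = 8q − 5 ⇒ q = 3/7.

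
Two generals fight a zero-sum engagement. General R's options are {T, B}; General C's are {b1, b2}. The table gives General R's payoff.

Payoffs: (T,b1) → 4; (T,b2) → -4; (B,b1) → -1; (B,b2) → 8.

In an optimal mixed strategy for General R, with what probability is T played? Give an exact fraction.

Row minima: T → -4, B → -1; maximin = -1.
Column maxima: b1 → 4, b2 → 8; minimax = 4.
-1 ≠ 4, so there is no saddle point; optimal play is mixed.
Let General R play T with probability p. Expected payoff against b1: 4p + (-1)(1−p) = 5p − 1; against b2: (-4)p + 8(1−p) = −12p + 8.
Setting these equal: 5p − 1 = −12p + 8 ⇒ 17p = 9 ⇒ p = 9/17, and the value is (5)·(9/17) − 1 = 28/17.
For General C: with q = P(b1), equating T's and B's payoffs gives 8q − 4 = −9q + 8 ⇒ q = 12/17.

9/17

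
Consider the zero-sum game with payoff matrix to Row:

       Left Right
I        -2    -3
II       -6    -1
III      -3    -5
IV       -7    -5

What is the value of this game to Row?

-8/3

Row minima: I → -3, II → -6, III → -5, IV → -7; maximin = -3.
Column maxima: Left → -2, Right → -1; minimax = -2.
-3 ≠ -2, so there is no saddle point; optimal play is mixed.
III is strictly dominated by I, so Row never plays it.
IV is strictly dominated by I, so Row never plays it.
On the remaining 2×2 (I, II vs Left, Right):
Let Row play I with probability p. Expected payoff against Left: (-2)p + (-6)(1−p) = 4p − 6; against Right: (-3)p + (-1)(1−p) = −2p − 1.
Setting these equal: 4p − 6 = −2p − 1 ⇒ 6p = 5 ⇒ p = 5/6, and the value is (4)·(5/6) − 6 = -8/3.
For Column: with q = P(Left), equating I's and II's payoffs gives q − 3 = −5q − 1 ⇒ q = 1/3.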